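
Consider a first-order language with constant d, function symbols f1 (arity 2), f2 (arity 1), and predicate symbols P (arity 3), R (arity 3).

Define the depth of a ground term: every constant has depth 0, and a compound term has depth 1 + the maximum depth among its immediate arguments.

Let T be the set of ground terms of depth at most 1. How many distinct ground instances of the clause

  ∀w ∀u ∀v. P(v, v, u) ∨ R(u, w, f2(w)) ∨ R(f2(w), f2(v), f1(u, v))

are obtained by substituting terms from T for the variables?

27

Ground terms of depth ≤ 1:
  Count level by level. With function symbols f1/2, f2/1, the terms of depth ≤ k are the 1 constant together with each function applied to depth-≤(k−1) tuples, so N_k = 1 + N_{k-1}^2 + N_{k-1}.
  N_0 = 1
  N_1 = 1 + 1^2 + 1 = 3
  Explicitly: d, f1(d, d), f2(d).
So there are 3 ground terms available for substitution.
Each of w, u, v ranges independently over the available ground terms, and distinct assignments produce distinct instances.
Number of ground instances = 3^3 = 27.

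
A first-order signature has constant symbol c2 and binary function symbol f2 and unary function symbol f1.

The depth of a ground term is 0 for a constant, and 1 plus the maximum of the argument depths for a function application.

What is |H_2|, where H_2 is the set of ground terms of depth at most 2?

13

Write N_k for the number of ground terms of depth ≤ k. A term of depth ≤ k is either a constant or a function symbol applied to arguments of depth ≤ k−1, so N_k = 1 + N_{k-1}^2 + N_{k-1}.
N_0 = 1
N_1 = 1 + 1^2 + 1 = 3
N_2 = 1 + 3^2 + 3 = 13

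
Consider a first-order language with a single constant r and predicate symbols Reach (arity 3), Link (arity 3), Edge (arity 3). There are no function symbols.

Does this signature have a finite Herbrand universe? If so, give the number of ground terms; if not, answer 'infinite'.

1

There are no function symbols, so the only ground term is the single constant.
The Herbrand universe is {r}, finite with 1 element.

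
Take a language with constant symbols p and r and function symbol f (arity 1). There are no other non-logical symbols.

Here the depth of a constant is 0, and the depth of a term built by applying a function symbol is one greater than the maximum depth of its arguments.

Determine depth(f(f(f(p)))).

3

depth(f(p)) = 1 + depth(p) = 1 + 0 = 1
depth(f(f(p))) = 1 + depth(f(p)) = 1 + 1 = 2
depth(f(f(f(p)))) = 1 + depth(f(f(p))) = 1 + 2 = 3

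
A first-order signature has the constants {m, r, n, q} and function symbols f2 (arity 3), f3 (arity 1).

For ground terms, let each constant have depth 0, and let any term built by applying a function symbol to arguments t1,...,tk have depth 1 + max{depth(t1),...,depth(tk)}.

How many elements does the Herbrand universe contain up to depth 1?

72

Count level by level. With function symbols f2/3, f3/1, the terms of depth ≤ k are the 4 constants together with each function applied to depth-≤(k−1) tuples, so N_k = 4 + N_{k-1}^3 + N_{k-1}.
N_0 = 4
N_1 = 4 + 4^3 + 4 = 72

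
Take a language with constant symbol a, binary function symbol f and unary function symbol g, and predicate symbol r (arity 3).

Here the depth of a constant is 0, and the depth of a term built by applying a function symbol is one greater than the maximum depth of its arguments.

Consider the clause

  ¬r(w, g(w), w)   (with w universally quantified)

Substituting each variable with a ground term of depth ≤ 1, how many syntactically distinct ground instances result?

3

Ground terms of depth ≤ 1:
  Let N_k = |{terms of depth ≤ k}|. Then N_0 = 1 and N_k = 1 + N_{k-1}^2 + N_{k-1} for k ≥ 1 (one summand per function symbol, arity giving the exponent).
  N_0 = 1
  N_1 = 1 + 1^2 + 1 = 3
So there are 3 ground terms available for substitution.
The variable w ranges independently over the available ground terms, and distinct assignments produce distinct instances.
Number of ground instances = 3.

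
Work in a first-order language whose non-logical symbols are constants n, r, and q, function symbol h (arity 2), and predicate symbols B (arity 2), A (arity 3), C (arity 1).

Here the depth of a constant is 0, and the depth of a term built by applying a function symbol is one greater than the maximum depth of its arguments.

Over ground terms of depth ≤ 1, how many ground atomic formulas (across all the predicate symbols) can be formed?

First count ground terms of depth ≤ 1.
Count level by level. With function symbols h/2, the terms of depth ≤ k are the 3 constants together with each function applied to depth-≤(k−1) tuples, so N_k = 3 + N_{k-1}^2.
N_0 = 3
N_1 = 3 + 3^2 = 12
So |H| = 12.
Each predicate of arity r yields |H|^r ground atoms (one per choice of an r-tuple from H):
  B: 12^2 = 144;  A: 12^3 = 1728;  C: 12
Total ground atoms: 144 + 1728 + 12 = 1884.

1884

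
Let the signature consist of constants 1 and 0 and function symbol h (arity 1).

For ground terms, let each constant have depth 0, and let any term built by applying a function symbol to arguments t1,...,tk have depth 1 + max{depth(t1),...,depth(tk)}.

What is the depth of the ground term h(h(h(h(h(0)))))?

depth(h(0)) = 1 + depth(0) = 1 + 0 = 1
depth(h(h(0))) = 1 + depth(h(0)) = 1 + 1 = 2
depth(h(h(h(0)))) = 1 + depth(h(h(0))) = 1 + 2 = 3
depth(h(h(h(h(0))))) = 1 + depth(h(h(h(0)))) = 1 + 3 = 4
depth(h(h(h(h(h(0)))))) = 1 + depth(h(h(h(h(0))))) = 1 + 4 = 5

5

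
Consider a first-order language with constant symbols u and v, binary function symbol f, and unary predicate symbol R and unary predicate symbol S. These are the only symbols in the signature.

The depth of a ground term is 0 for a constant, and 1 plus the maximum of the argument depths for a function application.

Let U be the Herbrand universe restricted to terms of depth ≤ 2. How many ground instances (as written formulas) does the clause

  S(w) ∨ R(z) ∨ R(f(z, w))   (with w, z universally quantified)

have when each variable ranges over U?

Ground terms of depth ≤ 2:
  Let N_k count ground terms of depth at most k. Each non-constant term of depth ≤ k is some function symbol applied to depth-≤(k−1) arguments, giving N_k = 2 + N_{k-1}^2.
  N_0 = 2
  N_1 = 2 + 2^2 = 6
  N_2 = 2 + 6^2 = 38
So there are 38 ground terms available for substitution.
The body mentions every one of the 2 quantified variables; since ground terms form a free algebra, no two substitutions collapse to the same formula.
Number of ground instances = 38^2 = 1444.

1444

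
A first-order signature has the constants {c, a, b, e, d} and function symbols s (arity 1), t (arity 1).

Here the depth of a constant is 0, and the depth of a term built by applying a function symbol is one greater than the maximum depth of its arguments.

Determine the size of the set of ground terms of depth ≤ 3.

75

Write N_k for the number of ground terms of depth ≤ k. A term of depth ≤ k is either a constant or a function symbol applied to arguments of depth ≤ k−1, so N_k = 5 + N_{k-1} + N_{k-1}.
N_0 = 5
N_1 = 5 + 5 + 5 = 15
N_2 = 5 + 15 + 15 = 35
N_3 = 5 + 35 + 35 = 75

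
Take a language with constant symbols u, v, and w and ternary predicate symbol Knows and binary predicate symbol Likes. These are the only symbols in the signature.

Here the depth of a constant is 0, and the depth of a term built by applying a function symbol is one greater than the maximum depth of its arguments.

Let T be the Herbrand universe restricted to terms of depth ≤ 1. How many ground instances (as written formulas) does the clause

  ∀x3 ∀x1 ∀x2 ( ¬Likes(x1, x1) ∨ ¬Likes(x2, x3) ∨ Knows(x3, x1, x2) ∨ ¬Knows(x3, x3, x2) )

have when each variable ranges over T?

27

Ground terms of depth ≤ 1:
  With no function symbols every ground term is a constant, so there are exactly 3 ground terms at every depth bound.
  N_0 = 3
  N_1 = 3
  Explicitly: u, v, w.
So there are 3 ground terms available for substitution.
The body mentions every one of the 3 quantified variables; since ground terms form a free algebra, no two substitutions collapse to the same formula.
Number of ground instances = 3^3 = 27.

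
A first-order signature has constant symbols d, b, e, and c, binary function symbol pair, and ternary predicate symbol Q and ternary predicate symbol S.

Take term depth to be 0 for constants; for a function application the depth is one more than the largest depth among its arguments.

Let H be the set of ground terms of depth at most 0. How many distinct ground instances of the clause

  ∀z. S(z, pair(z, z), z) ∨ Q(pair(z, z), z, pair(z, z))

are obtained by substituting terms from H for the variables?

4

Ground terms of depth ≤ 0:
  If N_k denotes the number of depth-≤k ground terms, the 4 constants give N_0 = 4, and each function symbol of arity r contributes N_{k-1}^r new terms at level k: N_k = 4 + N_{k-1}^2.
  N_0 = 4
  Explicitly: d, b, e, c.
So there are 4 ground terms available for substitution.
The variable z ranges independently over the available ground terms, and distinct assignments produce distinct instances.
Number of ground instances = 4.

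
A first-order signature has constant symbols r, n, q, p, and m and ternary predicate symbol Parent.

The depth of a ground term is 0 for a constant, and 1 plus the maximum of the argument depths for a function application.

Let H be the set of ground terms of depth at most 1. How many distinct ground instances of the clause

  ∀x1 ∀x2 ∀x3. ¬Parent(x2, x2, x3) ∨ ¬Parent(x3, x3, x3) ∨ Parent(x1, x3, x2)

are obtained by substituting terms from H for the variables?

125

Ground terms of depth ≤ 1:
  With no function symbols every ground term is a constant, so there are exactly 5 ground terms at every depth bound.
  N_0 = 5
  N_1 = 5
So there are 5 ground terms available for substitution.
The clause has 3 distinct variables (x1, x2, x3), each appearing in the body. In the free term algebra distinct substitutions yield syntactically distinct ground instances.
Number of ground instances = 5^3 = 125.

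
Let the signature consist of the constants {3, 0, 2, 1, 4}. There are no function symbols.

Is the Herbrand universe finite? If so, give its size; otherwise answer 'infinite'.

There are no function symbols, so every ground term is one of the 5 constants.
The Herbrand universe is {3, 0, 2, 1, 4}, which is finite with 5 elements.

5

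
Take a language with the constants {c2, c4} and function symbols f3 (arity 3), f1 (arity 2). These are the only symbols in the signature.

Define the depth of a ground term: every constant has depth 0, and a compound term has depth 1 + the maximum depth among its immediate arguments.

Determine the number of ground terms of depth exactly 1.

12

Let N_k count ground terms of depth at most k. Each non-constant term of depth ≤ k is some function symbol applied to depth-≤(k−1) arguments, giving N_k = 2 + N_{k-1}^3 + N_{k-1}^2.
N_0 = 2
N_1 = 2 + 2^3 + 2^2 = 14
Terms of depth exactly 1: N_1 − N_0 = 14 − 2 = 12.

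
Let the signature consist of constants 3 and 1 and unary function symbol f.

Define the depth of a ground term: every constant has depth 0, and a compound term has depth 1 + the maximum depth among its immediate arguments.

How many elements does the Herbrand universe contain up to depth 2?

6

Write N_k for the number of ground terms of depth ≤ k. A term of depth ≤ k is either a constant or a function symbol applied to arguments of depth ≤ k−1, so N_k = 2 + N_{k-1}.
N_0 = 2
N_1 = 2 + 2 = 4
N_2 = 2 + 4 = 6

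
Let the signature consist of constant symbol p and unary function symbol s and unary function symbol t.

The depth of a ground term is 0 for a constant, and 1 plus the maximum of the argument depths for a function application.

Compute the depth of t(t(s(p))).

3

depth(s(p)) = 1 + depth(p) = 1 + 0 = 1
depth(t(s(p))) = 1 + depth(s(p)) = 1 + 1 = 2
depth(t(t(s(p)))) = 1 + depth(t(s(p))) = 1 + 2 = 3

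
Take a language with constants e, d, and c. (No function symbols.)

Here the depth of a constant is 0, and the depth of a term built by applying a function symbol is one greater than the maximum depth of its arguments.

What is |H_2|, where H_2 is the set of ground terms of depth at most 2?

With no function symbols every ground term is a constant, so there are exactly 3 ground terms at every depth bound.
N_0 = 3
N_1 = 3
N_2 = 3

3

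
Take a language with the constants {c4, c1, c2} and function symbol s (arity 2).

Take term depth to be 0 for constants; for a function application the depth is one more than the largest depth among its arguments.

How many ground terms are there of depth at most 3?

21612

If N_k denotes the number of depth-≤k ground terms, the 3 constants give N_0 = 3, and each function symbol of arity r contributes N_{k-1}^r new terms at level k: N_k = 3 + N_{k-1}^2.
N_0 = 3
N_1 = 3 + 3^2 = 12
N_2 = 3 + 12^2 = 147
N_3 = 3 + 147^2 = 21612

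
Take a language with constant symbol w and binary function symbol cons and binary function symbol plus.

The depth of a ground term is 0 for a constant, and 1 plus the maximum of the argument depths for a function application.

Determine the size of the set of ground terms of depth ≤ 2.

Write N_k for the number of ground terms of depth ≤ k. A term of depth ≤ k is either a constant or a function symbol applied to arguments of depth ≤ k−1, so N_k = 1 + N_{k-1}^2 + N_{k-1}^2.
N_0 = 1
N_1 = 1 + 1^2 + 1^2 = 3
N_2 = 1 + 3^2 + 3^2 = 19

19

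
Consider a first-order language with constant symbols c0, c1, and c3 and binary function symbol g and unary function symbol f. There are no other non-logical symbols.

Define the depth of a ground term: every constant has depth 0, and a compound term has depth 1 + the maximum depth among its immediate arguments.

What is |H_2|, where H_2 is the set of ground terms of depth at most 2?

243

Let N_k = |{terms of depth ≤ k}|. Then N_0 = 3 and N_k = 3 + N_{k-1}^2 + N_{k-1} for k ≥ 1 (one summand per function symbol, arity giving the exponent).
N_0 = 3
N_1 = 3 + 3^2 + 3 = 15
N_2 = 3 + 15^2 + 15 = 243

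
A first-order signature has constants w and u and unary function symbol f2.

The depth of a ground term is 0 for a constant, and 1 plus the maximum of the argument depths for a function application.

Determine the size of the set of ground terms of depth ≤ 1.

If N_k denotes the number of depth-≤k ground terms, the 2 constants give N_0 = 2, and each function symbol of arity r contributes N_{k-1}^r new terms at level k: N_k = 2 + N_{k-1}.
N_0 = 2
N_1 = 2 + 2 = 4

4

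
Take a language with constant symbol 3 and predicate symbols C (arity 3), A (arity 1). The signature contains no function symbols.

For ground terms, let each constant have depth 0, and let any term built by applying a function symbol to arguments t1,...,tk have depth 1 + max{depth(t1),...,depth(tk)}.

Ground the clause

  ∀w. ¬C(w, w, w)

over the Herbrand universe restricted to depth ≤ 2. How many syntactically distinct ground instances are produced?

1

Ground terms of depth ≤ 2:
  With no function symbols every ground term is a constant, so there is exactly 1 ground term at every depth bound.
  N_0 = 1
  N_1 = 1
  N_2 = 1
So there is exactly 1 ground term available for substitution.
There is 1 variable to instantiate (w),  occurring in at least one literal, so different choices give different ground instances.
Number of ground instances = 1.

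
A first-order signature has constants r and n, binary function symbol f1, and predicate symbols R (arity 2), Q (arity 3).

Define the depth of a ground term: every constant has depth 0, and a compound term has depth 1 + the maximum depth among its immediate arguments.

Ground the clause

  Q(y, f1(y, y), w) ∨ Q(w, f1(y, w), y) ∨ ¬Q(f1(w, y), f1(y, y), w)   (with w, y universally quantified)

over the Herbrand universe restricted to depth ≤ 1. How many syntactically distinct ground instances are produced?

36

Ground terms of depth ≤ 1:
  Let N_k count ground terms of depth at most k. Each non-constant term of depth ≤ k is some function symbol applied to depth-≤(k−1) arguments, giving N_k = 2 + N_{k-1}^2.
  N_0 = 2
  N_1 = 2 + 2^2 = 6
  Explicitly: r, n, f1(r, r), f1(r, n), f1(n, r), f1(n, n).
So there are 6 ground terms available for substitution.
The clause has 2 distinct variables (w, y), each appearing in the body. In the free term algebra distinct substitutions yield syntactically distinct ground instances.
Number of ground instances = 6^2 = 36.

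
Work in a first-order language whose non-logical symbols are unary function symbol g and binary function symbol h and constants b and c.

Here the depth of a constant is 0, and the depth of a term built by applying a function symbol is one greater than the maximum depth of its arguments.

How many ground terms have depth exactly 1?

Let N_k = |{terms of depth ≤ k}|. Then N_0 = 2 and N_k = 2 + N_{k-1} + N_{k-1}^2 for k ≥ 1 (one summand per function symbol, arity giving the exponent).
N_0 = 2
N_1 = 2 + 2 + 2^2 = 8
Terms of depth exactly 1: N_1 − N_0 = 8 − 2 = 6.

6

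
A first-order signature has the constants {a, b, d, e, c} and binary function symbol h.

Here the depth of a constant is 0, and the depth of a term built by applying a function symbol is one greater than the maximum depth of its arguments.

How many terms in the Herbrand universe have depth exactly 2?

Write N_k for the number of ground terms of depth ≤ k. A term of depth ≤ k is either a constant or a function symbol applied to arguments of depth ≤ k−1, so N_k = 5 + N_{k-1}^2.
N_0 = 5
N_1 = 5 + 5^2 = 30
N_2 = 5 + 30^2 = 905
Terms of depth exactly 2: N_2 − N_1 = 905 − 30 = 875.

875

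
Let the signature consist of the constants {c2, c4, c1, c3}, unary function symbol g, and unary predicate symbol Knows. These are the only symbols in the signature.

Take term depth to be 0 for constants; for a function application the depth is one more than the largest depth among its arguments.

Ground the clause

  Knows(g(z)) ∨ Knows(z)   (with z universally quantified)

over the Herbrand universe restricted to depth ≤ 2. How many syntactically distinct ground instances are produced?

Ground terms of depth ≤ 2:
  Let N_k count ground terms of depth at most k. Each non-constant term of depth ≤ k is some function symbol applied to depth-≤(k−1) arguments, giving N_k = 4 + N_{k-1}.
  N_0 = 4
  N_1 = 4 + 4 = 8
  N_2 = 4 + 8 = 12
So there are 12 ground terms available for substitution.
The variable z ranges independently over the available ground terms, and distinct assignments produce distinct instances.
Number of ground instances = 12.

12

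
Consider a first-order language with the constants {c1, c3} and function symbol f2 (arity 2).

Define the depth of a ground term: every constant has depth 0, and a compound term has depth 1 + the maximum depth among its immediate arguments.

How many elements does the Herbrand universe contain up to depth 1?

6

Let N_k count ground terms of depth at most k. Each non-constant term of depth ≤ k is some function symbol applied to depth-≤(k−1) arguments, giving N_k = 2 + N_{k-1}^2.
N_0 = 2
N_1 = 2 + 2^2 = 6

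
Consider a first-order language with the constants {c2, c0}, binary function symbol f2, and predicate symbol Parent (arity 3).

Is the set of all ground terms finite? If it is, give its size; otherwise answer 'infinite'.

The signature has at least one function symbol (f2, arity 2) and at least one constant (c2).
Iterating f2 gives infinitely many distinct ground terms: c2, f2(c2, c2), f2(f2(c2, c2), f2(c2, c2)), ...
So the Herbrand universe is infinite.

infinite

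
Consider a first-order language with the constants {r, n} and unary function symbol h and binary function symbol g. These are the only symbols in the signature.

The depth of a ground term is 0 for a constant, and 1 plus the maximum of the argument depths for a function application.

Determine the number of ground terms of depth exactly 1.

Let N_k count ground terms of depth at most k. Each non-constant term of depth ≤ k is some function symbol applied to depth-≤(k−1) arguments, giving N_k = 2 + N_{k-1} + N_{k-1}^2.
N_0 = 2
N_1 = 2 + 2 + 2^2 = 8
Terms of depth exactly 1: N_1 − N_0 = 8 − 2 = 6.

6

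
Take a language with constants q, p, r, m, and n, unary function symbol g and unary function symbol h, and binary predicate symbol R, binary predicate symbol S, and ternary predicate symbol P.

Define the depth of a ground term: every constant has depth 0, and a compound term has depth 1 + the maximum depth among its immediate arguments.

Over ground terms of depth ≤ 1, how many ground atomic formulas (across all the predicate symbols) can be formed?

3825

First count ground terms of depth ≤ 1.
Let N_k count ground terms of depth at most k. Each non-constant term of depth ≤ k is some function symbol applied to depth-≤(k−1) arguments, giving N_k = 5 + N_{k-1} + N_{k-1}.
N_0 = 5
N_1 = 5 + 5 + 5 = 15
So |H| = 15.
Each predicate of arity r yields |H|^r ground atoms (one per choice of an r-tuple from H):
  R: 15^2 = 225;  S: 15^2 = 225;  P: 15^3 = 3375
Total ground atoms: 225 + 225 + 3375 = 3825.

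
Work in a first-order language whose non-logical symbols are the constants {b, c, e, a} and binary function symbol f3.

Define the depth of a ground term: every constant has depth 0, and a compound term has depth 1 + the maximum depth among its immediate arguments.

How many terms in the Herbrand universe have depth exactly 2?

Let N_k = |{terms of depth ≤ k}|. Then N_0 = 4 and N_k = 4 + N_{k-1}^2 for k ≥ 1 (one summand per function symbol, arity giving the exponent).
N_0 = 4
N_1 = 4 + 4^2 = 20
N_2 = 4 + 20^2 = 404
Terms of depth exactly 2: N_2 − N_1 = 404 − 20 = 384.

384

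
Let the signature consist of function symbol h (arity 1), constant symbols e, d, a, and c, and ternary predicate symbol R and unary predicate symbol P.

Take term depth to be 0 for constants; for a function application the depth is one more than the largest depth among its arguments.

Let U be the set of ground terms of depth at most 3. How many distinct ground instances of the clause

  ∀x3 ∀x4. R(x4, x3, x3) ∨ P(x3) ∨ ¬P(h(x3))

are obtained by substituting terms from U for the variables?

Ground terms of depth ≤ 3:
  Let N_k = |{terms of depth ≤ k}|. Then N_0 = 4 and N_k = 4 + N_{k-1} for k ≥ 1 (one summand per function symbol, arity giving the exponent).
  N_0 = 4
  N_1 = 4 + 4 = 8
  N_2 = 4 + 8 = 12
  N_3 = 4 + 12 = 16
So there are 16 ground terms available for substitution.
There are 2 variables to instantiate (x3, x4), each occurring in at least one literal, so different choices give different ground instances.
Number of ground instances = 16^2 = 256.

256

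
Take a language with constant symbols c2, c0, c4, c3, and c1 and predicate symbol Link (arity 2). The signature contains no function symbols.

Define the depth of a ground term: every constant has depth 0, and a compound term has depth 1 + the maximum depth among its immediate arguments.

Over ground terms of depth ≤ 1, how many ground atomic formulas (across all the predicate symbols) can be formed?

25

First count ground terms of depth ≤ 1.
With no function symbols every ground term is a constant, so there are exactly 5 ground terms at every depth bound.
N_0 = 5
N_1 = 5
Explicitly: c2, c0, c4, c3, c1.
So |H| = 5.
For each predicate symbol, the number of ground atoms is |H| raised to its arity; summing:
  Link: 5^2 = 25
Total ground atoms: 25.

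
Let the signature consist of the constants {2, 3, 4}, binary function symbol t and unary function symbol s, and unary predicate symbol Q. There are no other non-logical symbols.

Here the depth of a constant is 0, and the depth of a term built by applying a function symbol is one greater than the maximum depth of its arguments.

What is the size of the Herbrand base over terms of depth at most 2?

243

First count ground terms of depth ≤ 2.
Let N_k = |{terms of depth ≤ k}|. Then N_0 = 3 and N_k = 3 + N_{k-1}^2 + N_{k-1} for k ≥ 1 (one summand per function symbol, arity giving the exponent).
N_0 = 3
N_1 = 3 + 3^2 + 3 = 15
N_2 = 3 + 15^2 + 15 = 243
So |H| = 243.
A ground atom is a predicate applied to a tuple of terms from H, so the count is the sum over predicates of |H|^arity:
  Q: 243
Total ground atoms: 243.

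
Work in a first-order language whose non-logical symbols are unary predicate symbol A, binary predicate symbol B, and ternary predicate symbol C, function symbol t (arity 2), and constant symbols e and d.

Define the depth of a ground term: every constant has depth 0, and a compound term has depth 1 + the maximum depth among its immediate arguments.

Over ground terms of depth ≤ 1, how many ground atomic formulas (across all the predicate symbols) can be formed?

258

First count ground terms of depth ≤ 1.
Let N_k count ground terms of depth at most k. Each non-constant term of depth ≤ k is some function symbol applied to depth-≤(k−1) arguments, giving N_k = 2 + N_{k-1}^2.
N_0 = 2
N_1 = 2 + 2^2 = 6
Explicitly: e, d, t(e, e), t(e, d), t(d, e), t(d, d).
So |H| = 6.
For each predicate symbol, the number of ground atoms is |H| raised to its arity; summing:
  A: 6;  B: 6^2 = 36;  C: 6^3 = 216
Total ground atoms: 6 + 36 + 216 = 258.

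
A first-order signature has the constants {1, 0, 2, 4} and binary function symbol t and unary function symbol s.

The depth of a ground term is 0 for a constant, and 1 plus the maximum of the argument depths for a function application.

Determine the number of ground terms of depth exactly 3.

Count level by level. With function symbols t/2, s/1, the terms of depth ≤ k are the 4 constants together with each function applied to depth-≤(k−1) tuples, so N_k = 4 + N_{k-1}^2 + N_{k-1}.
N_0 = 4
N_1 = 4 + 4^2 + 4 = 24
N_2 = 4 + 24^2 + 24 = 604
N_3 = 4 + 604^2 + 604 = 365424
Terms of depth exactly 3: N_3 − N_2 = 365424 − 604 = 364820.

364820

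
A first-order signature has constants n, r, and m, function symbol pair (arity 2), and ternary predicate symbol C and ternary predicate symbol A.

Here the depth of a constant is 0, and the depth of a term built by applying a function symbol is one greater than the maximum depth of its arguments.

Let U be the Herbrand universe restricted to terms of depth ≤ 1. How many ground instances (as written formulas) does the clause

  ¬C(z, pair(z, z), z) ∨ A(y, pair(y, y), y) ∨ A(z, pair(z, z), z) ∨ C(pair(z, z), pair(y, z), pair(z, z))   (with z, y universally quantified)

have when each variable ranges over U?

144

Ground terms of depth ≤ 1:
  Let N_k = |{terms of depth ≤ k}|. Then N_0 = 3 and N_k = 3 + N_{k-1}^2 for k ≥ 1 (one summand per function symbol, arity giving the exponent).
  N_0 = 3
  N_1 = 3 + 3^2 = 12
So there are 12 ground terms available for substitution.
There are 2 variables to instantiate (z, y), each occurring in at least one literal, so different choices give different ground instances.
Number of ground instances = 12^2 = 144.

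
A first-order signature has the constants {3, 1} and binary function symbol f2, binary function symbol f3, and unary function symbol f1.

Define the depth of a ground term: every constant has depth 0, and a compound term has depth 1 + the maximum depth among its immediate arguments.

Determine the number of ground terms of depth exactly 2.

Count level by level. With function symbols f2/2, f3/2, f1/1, the terms of depth ≤ k are the 2 constants together with each function applied to depth-≤(k−1) tuples, so N_k = 2 + N_{k-1}^2 + N_{k-1}^2 + N_{k-1}.
N_0 = 2
N_1 = 2 + 2^2 + 2^2 + 2 = 12
N_2 = 2 + 12^2 + 12^2 + 12 = 302
Terms of depth exactly 2: N_2 − N_1 = 302 − 12 = 290.

290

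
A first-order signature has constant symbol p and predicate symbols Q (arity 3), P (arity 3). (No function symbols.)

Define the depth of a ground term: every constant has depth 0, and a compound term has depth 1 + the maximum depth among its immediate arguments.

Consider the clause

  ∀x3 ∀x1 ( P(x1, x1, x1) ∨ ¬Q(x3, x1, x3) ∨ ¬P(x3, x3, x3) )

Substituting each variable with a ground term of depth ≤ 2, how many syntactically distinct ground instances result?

Ground terms of depth ≤ 2:
  With no function symbols every ground term is a constant, so there is exactly 1 ground term at every depth bound.
  N_0 = 1
  N_1 = 1
  N_2 = 1
  Explicitly: p.
So there is exactly 1 ground term available for substitution.
The clause has 2 distinct variables (x3, x1), each appearing in the body. In the free term algebra distinct substitutions yield syntactically distinct ground instances.
Number of ground instances = 1^2 = 1.

1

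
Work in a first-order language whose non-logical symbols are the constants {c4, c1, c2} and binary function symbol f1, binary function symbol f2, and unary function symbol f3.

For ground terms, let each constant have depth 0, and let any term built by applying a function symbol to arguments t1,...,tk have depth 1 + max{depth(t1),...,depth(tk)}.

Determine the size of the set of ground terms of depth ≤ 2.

Count level by level. With function symbols f1/2, f2/2, f3/1, the terms of depth ≤ k are the 3 constants together with each function applied to depth-≤(k−1) tuples, so N_k = 3 + N_{k-1}^2 + N_{k-1}^2 + N_{k-1}.
N_0 = 3
N_1 = 3 + 3^2 + 3^2 + 3 = 24
N_2 = 3 + 24^2 + 24^2 + 24 = 1179

1179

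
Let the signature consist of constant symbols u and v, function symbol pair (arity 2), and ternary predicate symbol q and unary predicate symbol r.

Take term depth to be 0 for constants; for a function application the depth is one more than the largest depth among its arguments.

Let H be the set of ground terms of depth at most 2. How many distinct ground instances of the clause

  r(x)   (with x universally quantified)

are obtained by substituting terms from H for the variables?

38

Ground terms of depth ≤ 2:
  Write N_k for the number of ground terms of depth ≤ k. A term of depth ≤ k is either a constant or a function symbol applied to arguments of depth ≤ k−1, so N_k = 2 + N_{k-1}^2.
  N_0 = 2
  N_1 = 2 + 2^2 = 6
  N_2 = 2 + 6^2 = 38
So there are 38 ground terms available for substitution.
The variable x ranges independently over the available ground terms, and distinct assignments produce distinct instances.
Number of ground instances = 38.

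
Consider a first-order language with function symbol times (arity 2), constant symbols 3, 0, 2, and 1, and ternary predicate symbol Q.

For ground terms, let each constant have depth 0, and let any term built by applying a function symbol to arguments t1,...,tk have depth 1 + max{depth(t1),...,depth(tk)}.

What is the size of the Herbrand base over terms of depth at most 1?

8000

First count ground terms of depth ≤ 1.
Count level by level. With function symbols times/2, the terms of depth ≤ k are the 4 constants together with each function applied to depth-≤(k−1) tuples, so N_k = 4 + N_{k-1}^2.
N_0 = 4
N_1 = 4 + 4^2 = 20
So |H| = 20.
Ground atoms are formed by filling each argument slot of a predicate with a term from H, so an r-ary predicate gives |H|^r atoms:
  Q: 20^3 = 8000
Total ground atoms: 8000.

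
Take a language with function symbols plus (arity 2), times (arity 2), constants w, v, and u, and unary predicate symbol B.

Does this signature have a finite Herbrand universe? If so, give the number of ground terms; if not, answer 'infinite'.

The signature has at least one function symbol (plus, arity 2) and at least one constant (w).
Iterating plus gives infinitely many distinct ground terms: w, plus(w, w), plus(plus(w, w), plus(w, w)), ...
So the Herbrand universe is infinite.

infinite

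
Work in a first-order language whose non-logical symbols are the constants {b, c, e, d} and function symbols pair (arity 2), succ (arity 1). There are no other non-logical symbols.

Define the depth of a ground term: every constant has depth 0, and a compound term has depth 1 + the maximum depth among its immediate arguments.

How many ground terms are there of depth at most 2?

604

If N_k denotes the number of depth-≤k ground terms, the 4 constants give N_0 = 4, and each function symbol of arity r contributes N_{k-1}^r new terms at level k: N_k = 4 + N_{k-1}^2 + N_{k-1}.
N_0 = 4
N_1 = 4 + 4^2 + 4 = 24
N_2 = 4 + 24^2 + 24 = 604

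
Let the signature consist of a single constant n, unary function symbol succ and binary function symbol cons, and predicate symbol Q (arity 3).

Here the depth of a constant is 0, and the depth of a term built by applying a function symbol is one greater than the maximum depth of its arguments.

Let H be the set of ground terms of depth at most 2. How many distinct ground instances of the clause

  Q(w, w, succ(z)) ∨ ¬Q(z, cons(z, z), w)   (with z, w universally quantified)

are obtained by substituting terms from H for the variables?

169

Ground terms of depth ≤ 2:
  Let N_k = |{terms of depth ≤ k}|. Then N_0 = 1 and N_k = 1 + N_{k-1} + N_{k-1}^2 for k ≥ 1 (one summand per function symbol, arity giving the exponent).
  N_0 = 1
  N_1 = 1 + 1 + 1^2 = 3
  N_2 = 1 + 3 + 3^2 = 13
So there are 13 ground terms available for substitution.
Each of z, w ranges independently over the available ground terms, and distinct assignments produce distinct instances.
Number of ground instances = 13^2 = 169.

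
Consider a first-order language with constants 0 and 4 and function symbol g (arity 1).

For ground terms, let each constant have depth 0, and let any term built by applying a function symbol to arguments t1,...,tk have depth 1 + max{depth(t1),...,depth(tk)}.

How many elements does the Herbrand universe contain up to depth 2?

6

If N_k denotes the number of depth-≤k ground terms, the 2 constants give N_0 = 2, and each function symbol of arity r contributes N_{k-1}^r new terms at level k: N_k = 2 + N_{k-1}.
N_0 = 2
N_1 = 2 + 2 = 4
N_2 = 2 + 4 = 6
Explicitly: 0, 4, g(0), g(4), g(g(0)), g(g(4)).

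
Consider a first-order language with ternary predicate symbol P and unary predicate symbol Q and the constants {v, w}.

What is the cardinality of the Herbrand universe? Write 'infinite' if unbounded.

2

There are no function symbols, so every ground term is one of the 2 constants.
The Herbrand universe is {v, w}, which is finite with 2 elements.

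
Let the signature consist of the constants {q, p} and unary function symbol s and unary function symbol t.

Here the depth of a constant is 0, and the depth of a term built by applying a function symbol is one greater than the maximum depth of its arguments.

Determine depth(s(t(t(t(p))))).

4

depth(t(p)) = 1 + depth(p) = 1 + 0 = 1
depth(t(t(p))) = 1 + depth(t(p)) = 1 + 1 = 2
depth(t(t(t(p)))) = 1 + depth(t(t(p))) = 1 + 2 = 3
depth(s(t(t(t(p))))) = 1 + depth(t(t(t(p)))) = 1 + 3 = 4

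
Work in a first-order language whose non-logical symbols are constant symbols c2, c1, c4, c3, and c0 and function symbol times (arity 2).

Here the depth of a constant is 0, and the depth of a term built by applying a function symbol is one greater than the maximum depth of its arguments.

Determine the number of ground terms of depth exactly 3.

If N_k denotes the number of depth-≤k ground terms, the 5 constants give N_0 = 5, and each function symbol of arity r contributes N_{k-1}^r new terms at level k: N_k = 5 + N_{k-1}^2.
N_0 = 5
N_1 = 5 + 5^2 = 30
N_2 = 5 + 30^2 = 905
N_3 = 5 + 905^2 = 819030
Terms of depth exactly 3: N_3 − N_2 = 819030 − 905 = 818125.

818125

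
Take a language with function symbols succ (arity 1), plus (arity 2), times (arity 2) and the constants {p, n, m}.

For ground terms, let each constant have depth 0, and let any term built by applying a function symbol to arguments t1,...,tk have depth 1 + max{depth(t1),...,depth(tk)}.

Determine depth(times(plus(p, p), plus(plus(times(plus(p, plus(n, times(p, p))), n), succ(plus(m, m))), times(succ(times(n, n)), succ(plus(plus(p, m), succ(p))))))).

7

depth(plus(p, p)) = 1 + max(0, 0) = 1
depth(times(p, p)) = 1 + max(0, 0) = 1
depth(plus(n, times(p, p))) = 1 + max(0, 1) = 2
depth(plus(p, plus(n, times(p, p)))) = 1 + max(0, 2) = 3
depth(times(plus(p, plus(n, times(p, p))), n)) = 1 + max(3, 0) = 4
depth(plus(m, m)) = 1 + max(0, 0) = 1
depth(succ(plus(m, m))) = 1 + depth(plus(m, m)) = 1 + 1 = 2
depth(plus(times(plus(p, plus(n, times(p, p))), n), succ(plus(m, m)))) = 1 + max(4, 2) = 5
depth(times(n, n)) = 1 + max(0, 0) = 1
depth(succ(times(n, n))) = 1 + depth(times(n, n)) = 1 + 1 = 2
depth(plus(p, m)) = 1 + max(0, 0) = 1
depth(succ(p)) = 1 + depth(p) = 1 + 0 = 1
depth(plus(plus(p, m), succ(p))) = 1 + max(1, 1) = 2
depth(succ(plus(plus(p, m), succ(p)))) = 1 + depth(plus(plus(p, m), succ(p))) = 1 + 2 = 3
depth(times(succ(times(n, n)), succ(plus(plus(p, m), succ(p))))) = 1 + max(2, 3) = 4
depth(plus(plus(times(plus(p, plus(n, times(p, p))), n), succ(plus(m, m))), times(succ(times(n, n)), succ(plus(plus(p, m), succ(p)))))) = 1 + max(5, 4) = 6
depth(times(plus(p, p), plus(plus(times(plus(p, plus(n, times(p, p))), n), succ(plus(m, m))), times(succ(times(n, n)), succ(plus(plus(p, m), succ(p))))))) = 1 + max(1, 6) = 7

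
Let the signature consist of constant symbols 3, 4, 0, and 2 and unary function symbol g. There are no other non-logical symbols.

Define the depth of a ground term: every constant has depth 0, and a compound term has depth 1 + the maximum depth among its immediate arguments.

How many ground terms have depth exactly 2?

Write N_k for the number of ground terms of depth ≤ k. A term of depth ≤ k is either a constant or a function symbol applied to arguments of depth ≤ k−1, so N_k = 4 + N_{k-1}.
N_0 = 4
N_1 = 4 + 4 = 8
N_2 = 4 + 8 = 12
Terms of depth exactly 2: N_2 − N_1 = 12 − 8 = 4.

4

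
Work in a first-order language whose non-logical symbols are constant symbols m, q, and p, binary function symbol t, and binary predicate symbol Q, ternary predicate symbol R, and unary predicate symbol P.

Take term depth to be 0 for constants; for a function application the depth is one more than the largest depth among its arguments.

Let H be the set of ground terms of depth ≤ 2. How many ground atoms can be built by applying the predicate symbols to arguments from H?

First count ground terms of depth ≤ 2.
Let N_k count ground terms of depth at most k. Each non-constant term of depth ≤ k is some function symbol applied to depth-≤(k−1) arguments, giving N_k = 3 + N_{k-1}^2.
N_0 = 3
N_1 = 3 + 3^2 = 12
N_2 = 3 + 12^2 = 147
So |H| = 147.
Each predicate of arity r yields |H|^r ground atoms (one per choice of an r-tuple from H):
  Q: 147^2 = 21609;  R: 147^3 = 3176523;  P: 147
Total ground atoms: 21609 + 3176523 + 147 = 3198279.

3198279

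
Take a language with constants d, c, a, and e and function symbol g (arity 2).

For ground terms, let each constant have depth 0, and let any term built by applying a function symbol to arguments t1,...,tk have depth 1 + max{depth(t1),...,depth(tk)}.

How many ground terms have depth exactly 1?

16

Let N_k = |{terms of depth ≤ k}|. Then N_0 = 4 and N_k = 4 + N_{k-1}^2 for k ≥ 1 (one summand per function symbol, arity giving the exponent).
N_0 = 4
N_1 = 4 + 4^2 = 20
Terms of depth exactly 1: N_1 − N_0 = 20 − 4 = 16.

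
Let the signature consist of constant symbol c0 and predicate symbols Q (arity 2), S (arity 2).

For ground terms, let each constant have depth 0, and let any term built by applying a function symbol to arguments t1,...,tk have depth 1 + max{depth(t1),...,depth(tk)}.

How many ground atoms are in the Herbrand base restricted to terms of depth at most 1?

First count ground terms of depth ≤ 1.
With no function symbols every ground term is a constant, so there is exactly 1 ground term at every depth bound.
N_0 = 1
N_1 = 1
So |H| = 1.
Each predicate of arity r yields |H|^r ground atoms (one per choice of an r-tuple from H):
  Q: 1^2 = 1;  S: 1^2 = 1
Total ground atoms: 1 + 1 = 2.

2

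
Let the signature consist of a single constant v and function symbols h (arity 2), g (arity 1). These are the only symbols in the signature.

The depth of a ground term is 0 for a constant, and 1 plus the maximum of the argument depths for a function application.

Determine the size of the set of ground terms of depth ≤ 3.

183

Let N_k = |{terms of depth ≤ k}|. Then N_0 = 1 and N_k = 1 + N_{k-1}^2 + N_{k-1} for k ≥ 1 (one summand per function symbol, arity giving the exponent).
N_0 = 1
N_1 = 1 + 1^2 + 1 = 3
N_2 = 1 + 3^2 + 3 = 13
N_3 = 1 + 13^2 + 13 = 183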